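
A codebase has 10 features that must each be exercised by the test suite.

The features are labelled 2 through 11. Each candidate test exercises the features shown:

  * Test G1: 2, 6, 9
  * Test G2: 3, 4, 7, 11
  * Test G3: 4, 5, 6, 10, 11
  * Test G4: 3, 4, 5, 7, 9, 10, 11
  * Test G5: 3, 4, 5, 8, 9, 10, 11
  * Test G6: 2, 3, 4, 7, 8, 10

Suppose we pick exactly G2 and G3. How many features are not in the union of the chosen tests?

Union of G2, G3 = {3, 4, 5, 6, 7, 10, 11}.
Not covered: 2, 8, 9 — 3 features.

3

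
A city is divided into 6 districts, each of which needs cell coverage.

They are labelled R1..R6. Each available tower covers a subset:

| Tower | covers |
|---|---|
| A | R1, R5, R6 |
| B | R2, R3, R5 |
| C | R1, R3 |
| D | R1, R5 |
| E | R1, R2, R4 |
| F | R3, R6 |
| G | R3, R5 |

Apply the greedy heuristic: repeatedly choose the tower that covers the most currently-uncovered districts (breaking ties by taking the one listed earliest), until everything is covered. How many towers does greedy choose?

3

Greedy: pick A (covers 3 new) → pick B (covers 2 new) → pick E (covers 1 new). Total picks: 3.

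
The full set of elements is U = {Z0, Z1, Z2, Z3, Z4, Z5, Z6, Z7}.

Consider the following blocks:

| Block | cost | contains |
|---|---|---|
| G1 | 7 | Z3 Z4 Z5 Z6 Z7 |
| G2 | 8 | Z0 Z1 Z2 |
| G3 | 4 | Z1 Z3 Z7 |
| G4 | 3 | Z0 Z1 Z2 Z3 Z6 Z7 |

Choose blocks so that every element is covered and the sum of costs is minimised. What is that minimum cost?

10

G1, G4 together cover every element (G1 ∪ G4 = {Z0, Z1, Z2, Z3, Z4, Z5, Z6, Z7}); total cost 7 + 3 = 10.
No covering selection has total cost below 10.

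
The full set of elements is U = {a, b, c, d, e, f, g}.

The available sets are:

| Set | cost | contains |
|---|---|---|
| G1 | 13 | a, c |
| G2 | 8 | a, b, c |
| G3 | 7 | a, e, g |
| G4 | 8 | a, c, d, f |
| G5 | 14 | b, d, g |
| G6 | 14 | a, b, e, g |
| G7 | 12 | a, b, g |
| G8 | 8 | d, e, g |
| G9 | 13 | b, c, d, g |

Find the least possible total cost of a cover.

22

G4, G6 together cover every element (G4 ∪ G6 = {a, b, c, d, e, f, g}); total cost 8 + 14 = 22.
The greedy pick G4, G3, G2 costs 23; no covering selection beats 22.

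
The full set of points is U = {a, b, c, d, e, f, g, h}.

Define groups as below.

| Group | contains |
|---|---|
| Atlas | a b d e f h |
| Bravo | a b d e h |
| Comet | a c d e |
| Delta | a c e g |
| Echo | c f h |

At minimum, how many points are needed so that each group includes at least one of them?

Take T = {a, f}. Each listed group contains at least one of these, so T is a hitting set of size 2.
No single point lies in every group, so at least 2 are needed and 2 is optimal.

2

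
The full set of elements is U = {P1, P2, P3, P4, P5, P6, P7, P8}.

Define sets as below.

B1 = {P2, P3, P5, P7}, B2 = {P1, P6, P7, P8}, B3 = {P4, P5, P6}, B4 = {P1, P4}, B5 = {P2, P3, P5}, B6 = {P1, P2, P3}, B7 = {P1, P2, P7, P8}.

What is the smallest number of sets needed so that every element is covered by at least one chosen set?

Take {B3, B5, B7}. Their union is {P1, P2, P3, P4, P5, P6, P7, P8}, which is all 8 elements.
No 2 of the 7 sets cover everything (all 21 combinations miss at least one element), so 3 is optimal.

3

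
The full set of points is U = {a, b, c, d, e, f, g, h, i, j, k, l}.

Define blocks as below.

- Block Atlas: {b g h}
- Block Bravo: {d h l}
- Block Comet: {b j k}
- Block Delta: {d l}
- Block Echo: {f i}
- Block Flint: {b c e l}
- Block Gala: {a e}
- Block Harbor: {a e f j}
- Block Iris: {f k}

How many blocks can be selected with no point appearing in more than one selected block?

4

Atlas, Delta, Gala, Iris are pairwise disjoint (Atlas={b,g,h}; Delta={d,l}; Gala={a,e}; Iris={f,k}).
Every remaining block overlaps one of these, and no 5 of the listed blocks are pairwise disjoint, so 4 is the maximum.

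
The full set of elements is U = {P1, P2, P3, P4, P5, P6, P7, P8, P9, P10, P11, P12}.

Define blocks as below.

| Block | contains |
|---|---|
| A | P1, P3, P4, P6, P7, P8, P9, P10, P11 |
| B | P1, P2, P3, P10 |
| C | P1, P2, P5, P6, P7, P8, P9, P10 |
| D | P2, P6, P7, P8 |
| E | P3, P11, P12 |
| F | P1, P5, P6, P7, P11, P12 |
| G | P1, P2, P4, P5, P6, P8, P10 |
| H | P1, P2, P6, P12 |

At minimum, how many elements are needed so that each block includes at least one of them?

The 2 elements {P3, P6} hit every block.
The blocks E, G are pairwise disjoint, so any hitting set needs a separate element for each — at least 2. Hence 2 is optimal.

2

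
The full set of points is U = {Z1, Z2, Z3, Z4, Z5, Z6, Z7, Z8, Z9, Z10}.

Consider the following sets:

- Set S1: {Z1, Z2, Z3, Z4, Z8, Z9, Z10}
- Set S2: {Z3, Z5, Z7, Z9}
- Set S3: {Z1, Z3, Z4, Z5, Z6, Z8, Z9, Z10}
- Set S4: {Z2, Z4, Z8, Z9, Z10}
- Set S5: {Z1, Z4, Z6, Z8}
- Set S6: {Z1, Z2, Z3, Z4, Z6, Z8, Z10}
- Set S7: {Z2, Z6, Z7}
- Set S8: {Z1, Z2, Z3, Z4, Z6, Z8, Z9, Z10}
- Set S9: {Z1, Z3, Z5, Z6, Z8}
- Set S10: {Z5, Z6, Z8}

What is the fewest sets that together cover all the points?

S2 and S6 together: S2 ∪ S6 = {Z1, Z2, Z3, Z4, Z5, Z6, Z7, Z8, Z9, Z10} — every point is covered.
No single set has all 10 points (the largest, S3, has 8), so 2 is optimal.

2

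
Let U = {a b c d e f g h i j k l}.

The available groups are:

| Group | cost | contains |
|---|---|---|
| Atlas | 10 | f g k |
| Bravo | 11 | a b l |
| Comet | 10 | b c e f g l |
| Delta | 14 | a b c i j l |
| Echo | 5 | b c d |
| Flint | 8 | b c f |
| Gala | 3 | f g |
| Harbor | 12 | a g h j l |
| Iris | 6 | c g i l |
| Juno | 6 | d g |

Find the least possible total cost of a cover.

43

Atlas, Comet, Echo, Harbor, Iris together cover every item (Atlas ∪ Comet ∪ Echo ∪ Harbor ∪ Iris = {a, b, c, d, e, f, g, h, i, j, k, l}); total cost 10 + 10 + 5 + 12 + 6 = 43.
The greedy pick Gala, Echo, Harbor, Iris, Atlas, Comet costs 46; no covering selection beats 43.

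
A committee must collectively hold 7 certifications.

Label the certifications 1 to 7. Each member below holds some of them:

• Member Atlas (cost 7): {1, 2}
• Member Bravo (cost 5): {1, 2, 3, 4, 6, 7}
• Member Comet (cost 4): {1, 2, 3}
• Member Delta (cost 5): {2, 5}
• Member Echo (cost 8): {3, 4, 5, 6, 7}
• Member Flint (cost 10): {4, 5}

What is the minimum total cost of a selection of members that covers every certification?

10

Bravo, Delta together cover every certification (Bravo ∪ Delta = {1, 2, 3, 4, 5, 6, 7}); total cost 5 + 5 = 10.
No covering selection has total cost below 10.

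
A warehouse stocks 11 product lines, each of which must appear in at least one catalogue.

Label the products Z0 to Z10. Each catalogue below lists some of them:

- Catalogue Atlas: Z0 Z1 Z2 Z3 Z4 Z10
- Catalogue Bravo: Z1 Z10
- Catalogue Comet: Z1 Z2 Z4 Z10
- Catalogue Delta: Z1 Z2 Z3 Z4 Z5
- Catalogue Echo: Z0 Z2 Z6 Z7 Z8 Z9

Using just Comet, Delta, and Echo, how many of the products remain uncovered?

Union of Comet, Delta, Echo = {Z0, Z1, Z2, Z3, Z4, Z5, Z6, Z7, Z8, Z9, Z10} — that's every product, so 0 are uncovered.

0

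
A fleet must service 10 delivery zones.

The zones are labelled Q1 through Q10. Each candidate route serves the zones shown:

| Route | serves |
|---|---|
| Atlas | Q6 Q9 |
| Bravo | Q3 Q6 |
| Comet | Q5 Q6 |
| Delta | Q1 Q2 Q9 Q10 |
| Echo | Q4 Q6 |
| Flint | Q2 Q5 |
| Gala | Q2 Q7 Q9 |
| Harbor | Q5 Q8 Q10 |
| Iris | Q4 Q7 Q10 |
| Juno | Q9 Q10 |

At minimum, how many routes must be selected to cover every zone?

4

Take {Bravo, Delta, Harbor, Iris}. Their union is {Q1, Q2, Q3, Q4, Q5, Q6, Q7, Q8, Q9, Q10}, which is all 10 zones.
Only Delta contains Q1, so Delta is forced; the remaining 6 zones need at least 3 more routes (each remaining route adds at most 2) — so at least 4 routes are needed, and 4 is optimal.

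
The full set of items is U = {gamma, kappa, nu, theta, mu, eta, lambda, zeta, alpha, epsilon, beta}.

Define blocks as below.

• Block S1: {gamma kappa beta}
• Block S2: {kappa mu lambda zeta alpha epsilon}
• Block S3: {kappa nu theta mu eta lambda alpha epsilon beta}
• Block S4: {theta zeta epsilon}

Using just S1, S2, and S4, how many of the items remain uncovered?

Union of S1, S2, S4 = {gamma, kappa, theta, mu, lambda, zeta, alpha, epsilon, beta}.
Not covered: nu, eta — 2 items.

2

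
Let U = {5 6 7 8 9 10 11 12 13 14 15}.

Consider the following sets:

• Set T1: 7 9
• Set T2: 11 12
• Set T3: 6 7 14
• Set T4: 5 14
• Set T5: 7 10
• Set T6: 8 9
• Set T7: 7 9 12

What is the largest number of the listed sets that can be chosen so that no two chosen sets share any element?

T2, T4, T5, T6 are pairwise disjoint (T2={11,12}; T4={5,14}; T5={7,10}; T6={8,9}).
Every remaining set overlaps one of these, and no 5 of the listed sets are pairwise disjoint, so 4 is the maximum.

4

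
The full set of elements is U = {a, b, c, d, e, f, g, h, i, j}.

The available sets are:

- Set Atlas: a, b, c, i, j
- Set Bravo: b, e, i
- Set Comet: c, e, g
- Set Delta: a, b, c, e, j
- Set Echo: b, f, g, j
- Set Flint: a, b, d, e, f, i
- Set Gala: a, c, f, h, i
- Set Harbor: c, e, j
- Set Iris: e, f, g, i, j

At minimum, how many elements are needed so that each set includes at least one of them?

3

T = {b, e, f} meets every set (each contains at least one member of T), and |T| = 3.
No choice of 2 elements meets every set, so 3 is the minimum.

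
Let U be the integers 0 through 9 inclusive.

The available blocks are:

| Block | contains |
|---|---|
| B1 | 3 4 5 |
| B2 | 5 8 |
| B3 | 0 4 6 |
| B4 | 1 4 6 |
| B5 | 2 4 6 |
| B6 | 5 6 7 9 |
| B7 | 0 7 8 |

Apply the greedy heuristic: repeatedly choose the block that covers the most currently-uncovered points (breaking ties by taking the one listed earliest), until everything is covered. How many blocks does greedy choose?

Greedy: pick B6 (covers 4 new) → pick B1 (covers 2 new) → pick B7 (covers 2 new) → pick B4 (covers 1 new) → pick B5 (covers 1 new). Total picks: 5.

5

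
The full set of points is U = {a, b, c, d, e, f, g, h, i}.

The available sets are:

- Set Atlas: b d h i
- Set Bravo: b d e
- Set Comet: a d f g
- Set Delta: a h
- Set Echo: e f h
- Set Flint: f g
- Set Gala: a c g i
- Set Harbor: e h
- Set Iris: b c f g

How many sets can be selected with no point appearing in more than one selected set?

3

Bravo, Delta, Flint are pairwise disjoint (Bravo={b,d,e}; Delta={a,h}; Flint={f,g}).
Every remaining set overlaps one of these, and no 4 of the listed sets are pairwise disjoint, so 3 is the maximum.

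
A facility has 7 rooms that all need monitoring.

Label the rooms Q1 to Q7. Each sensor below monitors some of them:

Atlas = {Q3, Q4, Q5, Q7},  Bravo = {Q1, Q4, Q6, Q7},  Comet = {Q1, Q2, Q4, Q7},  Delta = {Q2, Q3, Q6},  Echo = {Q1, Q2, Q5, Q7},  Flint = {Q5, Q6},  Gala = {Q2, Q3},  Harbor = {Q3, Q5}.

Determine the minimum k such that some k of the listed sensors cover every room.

3

Take {Comet, Delta, Harbor}. Their union is {Q1, Q2, Q3, Q4, Q5, Q6, Q7}, which is all 7 rooms.
No 2 of the 8 sensors cover everything (all 28 combinations miss at least one room), so 3 is optimal.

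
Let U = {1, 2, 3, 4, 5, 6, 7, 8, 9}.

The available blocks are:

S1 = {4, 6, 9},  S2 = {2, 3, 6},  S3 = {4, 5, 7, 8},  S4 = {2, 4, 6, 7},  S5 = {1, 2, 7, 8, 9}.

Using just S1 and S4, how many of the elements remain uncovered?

Union of S1, S4 = {2, 4, 6, 7, 9}.
Not covered: 1, 3, 5, 8 — 4 elements.

4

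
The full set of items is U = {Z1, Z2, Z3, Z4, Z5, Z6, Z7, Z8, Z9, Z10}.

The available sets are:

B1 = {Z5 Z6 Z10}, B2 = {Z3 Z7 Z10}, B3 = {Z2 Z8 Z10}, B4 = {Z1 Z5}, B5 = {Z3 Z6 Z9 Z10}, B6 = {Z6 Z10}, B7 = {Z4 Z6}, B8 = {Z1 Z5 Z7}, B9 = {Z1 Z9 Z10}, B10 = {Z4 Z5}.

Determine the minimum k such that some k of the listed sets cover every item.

Take {B3, B5, B8, B10}. Their union is {Z1, Z2, Z3, Z4, Z5, Z6, Z7, Z8, Z9, Z10}, which is all 10 items.
Only B3 contains Z2, so B3 is forced; the remaining 7 items need at least 3 more sets (each remaining set adds at most 3) — so at least 4 sets are needed, and 4 is optimal.

4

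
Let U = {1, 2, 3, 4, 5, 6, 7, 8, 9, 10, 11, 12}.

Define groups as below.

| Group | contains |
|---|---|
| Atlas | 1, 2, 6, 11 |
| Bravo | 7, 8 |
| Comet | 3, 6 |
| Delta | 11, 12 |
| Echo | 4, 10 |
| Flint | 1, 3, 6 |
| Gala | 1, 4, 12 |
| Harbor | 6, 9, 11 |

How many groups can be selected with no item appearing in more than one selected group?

4

Bravo, Comet, Delta, Echo are pairwise disjoint (Bravo={7,8}; Comet={3,6}; Delta={11,12}; Echo={4,10}).
Every remaining group overlaps one of these, and no 5 of the listed groups are pairwise disjoint, so 4 is the maximum.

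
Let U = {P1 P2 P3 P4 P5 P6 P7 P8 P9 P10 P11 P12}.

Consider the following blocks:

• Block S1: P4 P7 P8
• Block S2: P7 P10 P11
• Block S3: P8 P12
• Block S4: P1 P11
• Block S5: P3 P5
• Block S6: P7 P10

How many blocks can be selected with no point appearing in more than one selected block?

4

S3, S4, S5, S6 are pairwise disjoint (S3={P8,P12}; S4={P1,P11}; S5={P3,P5}; S6={P7,P10}).
Every remaining block overlaps one of these, and no 5 of the listed blocks are pairwise disjoint, so 4 is the maximum.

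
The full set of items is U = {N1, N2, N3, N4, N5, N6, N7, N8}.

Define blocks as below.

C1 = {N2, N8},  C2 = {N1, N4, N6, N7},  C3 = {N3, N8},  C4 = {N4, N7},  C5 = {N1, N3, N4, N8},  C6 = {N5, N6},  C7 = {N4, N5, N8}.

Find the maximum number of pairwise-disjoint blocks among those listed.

C1, C4, C6 are pairwise disjoint (C1={N2,N8}; C4={N4,N7}; C6={N5,N6}).
Every remaining block overlaps one of these, and no 4 of the listed blocks are pairwise disjoint, so 3 is the maximum.

3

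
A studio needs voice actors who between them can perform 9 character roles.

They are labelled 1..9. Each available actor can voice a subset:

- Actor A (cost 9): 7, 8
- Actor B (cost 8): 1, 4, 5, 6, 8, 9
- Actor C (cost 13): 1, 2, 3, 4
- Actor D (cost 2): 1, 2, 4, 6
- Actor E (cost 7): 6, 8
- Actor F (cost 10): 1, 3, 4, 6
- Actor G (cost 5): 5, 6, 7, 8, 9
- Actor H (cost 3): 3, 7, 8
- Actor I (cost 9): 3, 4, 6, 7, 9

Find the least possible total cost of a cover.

D, G, H together cover every role (D ∪ G ∪ H = {1, 2, 3, 4, 5, 6, 7, 8, 9}); total cost 2 + 5 + 3 = 10.
No covering selection has total cost below 10.

10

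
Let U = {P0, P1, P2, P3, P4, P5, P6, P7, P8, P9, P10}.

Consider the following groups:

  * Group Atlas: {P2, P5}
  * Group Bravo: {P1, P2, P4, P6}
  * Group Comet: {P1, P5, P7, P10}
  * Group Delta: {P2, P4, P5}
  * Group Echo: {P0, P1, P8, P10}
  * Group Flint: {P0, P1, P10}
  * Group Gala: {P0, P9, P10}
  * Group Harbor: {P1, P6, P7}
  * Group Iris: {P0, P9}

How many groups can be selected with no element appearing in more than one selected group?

Atlas, Harbor, Iris are pairwise disjoint (Atlas={P2,P5}; Harbor={P1,P6,P7}; Iris={P0,P9}).
Every remaining group overlaps one of these, and no 4 of the listed groups are pairwise disjoint, so 3 is the maximum.

3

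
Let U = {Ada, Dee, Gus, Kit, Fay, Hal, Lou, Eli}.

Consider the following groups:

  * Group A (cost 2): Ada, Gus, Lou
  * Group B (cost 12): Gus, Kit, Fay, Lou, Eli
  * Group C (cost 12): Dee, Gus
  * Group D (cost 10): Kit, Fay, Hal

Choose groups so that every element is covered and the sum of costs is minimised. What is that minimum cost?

36

A, B, C, D together cover every element (A ∪ B ∪ C ∪ D = {Ada, Dee, Gus, Kit, Fay, Hal, Lou, Eli}); total cost 2 + 12 + 12 + 10 = 36.
No covering selection has total cost below 36.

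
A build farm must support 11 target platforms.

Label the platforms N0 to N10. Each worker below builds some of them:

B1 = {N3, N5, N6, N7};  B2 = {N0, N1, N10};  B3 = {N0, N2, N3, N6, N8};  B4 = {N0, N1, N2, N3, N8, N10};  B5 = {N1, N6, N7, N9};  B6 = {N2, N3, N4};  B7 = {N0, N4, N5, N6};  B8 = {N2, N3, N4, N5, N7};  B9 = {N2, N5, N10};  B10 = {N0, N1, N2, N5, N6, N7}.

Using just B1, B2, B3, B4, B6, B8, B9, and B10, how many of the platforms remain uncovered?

Union of B1, B2, B3, B4, B6, B8, B9, B10 = {N0, N1, N2, N3, N4, N5, N6, N7, N8, N10}.
Not covered: N9 — 1 platform.

1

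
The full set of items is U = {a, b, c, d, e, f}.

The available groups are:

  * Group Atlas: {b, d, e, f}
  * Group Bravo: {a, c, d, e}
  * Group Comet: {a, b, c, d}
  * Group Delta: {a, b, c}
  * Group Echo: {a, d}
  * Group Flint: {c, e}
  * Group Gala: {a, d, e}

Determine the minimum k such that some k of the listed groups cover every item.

Atlas and Comet cover everything between them: the union {a, b, c, d, e, f} is all of U.
No single group has all 6 items (the largest, Atlas, has 4), so 2 is optimal.

2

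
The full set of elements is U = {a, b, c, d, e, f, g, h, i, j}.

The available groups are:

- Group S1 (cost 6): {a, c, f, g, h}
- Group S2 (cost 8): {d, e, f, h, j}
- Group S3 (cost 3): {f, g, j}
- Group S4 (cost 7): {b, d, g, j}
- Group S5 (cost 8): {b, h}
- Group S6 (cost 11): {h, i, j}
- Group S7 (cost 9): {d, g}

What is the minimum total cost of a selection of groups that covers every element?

S1, S2, S4, S6 together cover every element (S1 ∪ S2 ∪ S4 ∪ S6 = {a, b, c, d, e, f, g, h, i, j}); total cost 6 + 8 + 7 + 11 = 32.
The greedy pick S3, S1, S4, S2, S6 costs 35; no covering selection beats 32.

32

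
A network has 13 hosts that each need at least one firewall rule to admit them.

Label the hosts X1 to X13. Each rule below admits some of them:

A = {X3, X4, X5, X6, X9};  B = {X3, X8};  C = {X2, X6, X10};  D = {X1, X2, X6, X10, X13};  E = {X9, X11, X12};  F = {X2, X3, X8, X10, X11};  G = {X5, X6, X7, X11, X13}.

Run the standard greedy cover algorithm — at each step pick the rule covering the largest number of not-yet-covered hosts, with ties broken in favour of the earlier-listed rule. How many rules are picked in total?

5

Greedy: pick A (covers 5 new) → pick D (covers 4 new) → pick E (covers 2 new) → pick B (covers 1 new) → pick G (covers 1 new). Total picks: 5.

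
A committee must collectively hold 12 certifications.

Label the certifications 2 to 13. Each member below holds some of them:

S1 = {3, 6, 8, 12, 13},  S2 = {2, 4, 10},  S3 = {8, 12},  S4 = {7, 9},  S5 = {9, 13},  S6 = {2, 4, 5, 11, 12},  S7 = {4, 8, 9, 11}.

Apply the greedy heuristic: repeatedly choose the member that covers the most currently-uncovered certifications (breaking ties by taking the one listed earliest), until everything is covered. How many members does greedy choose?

4

Greedy: pick S1 (covers 5 new) → pick S6 (covers 4 new) → pick S4 (covers 2 new) → pick S2 (covers 1 new). Total picks: 4.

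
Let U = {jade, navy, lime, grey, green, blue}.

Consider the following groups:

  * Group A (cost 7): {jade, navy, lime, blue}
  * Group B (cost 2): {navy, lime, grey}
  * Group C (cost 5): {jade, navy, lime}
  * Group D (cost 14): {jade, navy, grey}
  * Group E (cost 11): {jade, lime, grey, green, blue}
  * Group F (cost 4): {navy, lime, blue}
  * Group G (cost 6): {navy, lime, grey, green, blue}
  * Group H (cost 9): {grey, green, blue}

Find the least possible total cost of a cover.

C, G together cover every point (C ∪ G = {jade, navy, lime, grey, green, blue}); total cost 5 + 6 = 11.
The greedy pick B, G, C costs 13; no covering selection beats 11.

11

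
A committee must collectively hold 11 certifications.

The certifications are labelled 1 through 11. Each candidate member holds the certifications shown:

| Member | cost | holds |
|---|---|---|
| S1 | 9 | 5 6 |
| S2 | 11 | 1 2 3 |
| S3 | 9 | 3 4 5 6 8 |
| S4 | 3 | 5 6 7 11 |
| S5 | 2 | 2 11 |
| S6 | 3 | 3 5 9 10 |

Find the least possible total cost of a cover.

26

S2, S3, S4, S6 together cover every certification (S2 ∪ S3 ∪ S4 ∪ S6 = {1, 2, 3, 4, 5, 6, 7, 8, 9, 10, 11}); total cost 11 + 9 + 3 + 3 = 26.
The greedy pick S4, S6, S5, S3, S2 costs 28; no covering selection beats 26.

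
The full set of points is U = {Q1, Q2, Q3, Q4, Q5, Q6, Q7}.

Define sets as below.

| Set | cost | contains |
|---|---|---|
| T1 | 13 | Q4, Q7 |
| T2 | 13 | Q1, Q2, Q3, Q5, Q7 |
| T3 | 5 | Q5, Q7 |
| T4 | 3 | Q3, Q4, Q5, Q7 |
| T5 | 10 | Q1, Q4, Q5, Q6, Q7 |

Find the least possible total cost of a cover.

23

T2, T5 together cover every point (T2 ∪ T5 = {Q1, Q2, Q3, Q4, Q5, Q6, Q7}); total cost 13 + 10 = 23.
The greedy pick T4, T5, T2 costs 26; no covering selection beats 23.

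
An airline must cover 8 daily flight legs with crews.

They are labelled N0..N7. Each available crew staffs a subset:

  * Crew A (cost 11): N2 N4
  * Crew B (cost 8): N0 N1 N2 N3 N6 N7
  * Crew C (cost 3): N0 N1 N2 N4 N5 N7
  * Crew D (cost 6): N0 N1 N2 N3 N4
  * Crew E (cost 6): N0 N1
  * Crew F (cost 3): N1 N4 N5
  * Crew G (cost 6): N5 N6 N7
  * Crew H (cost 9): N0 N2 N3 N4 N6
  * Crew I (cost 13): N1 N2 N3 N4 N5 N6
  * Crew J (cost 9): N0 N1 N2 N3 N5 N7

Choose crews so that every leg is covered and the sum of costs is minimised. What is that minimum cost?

B, C together cover every leg (B ∪ C = {N0, N1, N2, N3, N4, N5, N6, N7}); total cost 8 + 3 = 11.
No covering selection has total cost below 11.

11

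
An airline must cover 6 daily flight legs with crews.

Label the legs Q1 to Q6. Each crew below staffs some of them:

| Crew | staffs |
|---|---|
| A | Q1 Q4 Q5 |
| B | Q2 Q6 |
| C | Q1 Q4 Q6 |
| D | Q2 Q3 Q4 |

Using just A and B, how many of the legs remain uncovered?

Union of A, B = {Q1, Q2, Q4, Q5, Q6}.
Not covered: Q3 — 1 leg.

1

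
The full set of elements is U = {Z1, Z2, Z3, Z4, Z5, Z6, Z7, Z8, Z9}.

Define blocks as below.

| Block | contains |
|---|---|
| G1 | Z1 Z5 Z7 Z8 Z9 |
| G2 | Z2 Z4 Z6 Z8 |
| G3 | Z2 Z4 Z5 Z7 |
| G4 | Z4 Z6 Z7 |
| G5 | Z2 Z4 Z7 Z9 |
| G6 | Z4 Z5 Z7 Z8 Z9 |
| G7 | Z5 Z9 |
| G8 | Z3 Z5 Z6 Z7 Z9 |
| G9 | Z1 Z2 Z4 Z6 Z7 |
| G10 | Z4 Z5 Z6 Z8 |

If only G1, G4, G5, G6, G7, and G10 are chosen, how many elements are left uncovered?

Union of G1, G4, G5, G6, G7, G10 = {Z1, Z2, Z4, Z5, Z6, Z7, Z8, Z9}.
Not covered: Z3 — 1 element.

1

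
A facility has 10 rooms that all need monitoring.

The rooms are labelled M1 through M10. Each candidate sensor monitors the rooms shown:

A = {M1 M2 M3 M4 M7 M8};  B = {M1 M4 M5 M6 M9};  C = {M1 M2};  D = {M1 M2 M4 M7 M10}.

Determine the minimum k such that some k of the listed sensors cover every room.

A and B and D together: A ∪ B ∪ D = {M1, M2, M3, M4, M5, M6, M7, M8, M9, M10} — every room is covered.
Only A contains M3, so A is forced; the remaining 4 rooms need at least 2 more sensors (each remaining sensor adds at most 3) — so at least 3 sensors are needed, and 3 is optimal.

3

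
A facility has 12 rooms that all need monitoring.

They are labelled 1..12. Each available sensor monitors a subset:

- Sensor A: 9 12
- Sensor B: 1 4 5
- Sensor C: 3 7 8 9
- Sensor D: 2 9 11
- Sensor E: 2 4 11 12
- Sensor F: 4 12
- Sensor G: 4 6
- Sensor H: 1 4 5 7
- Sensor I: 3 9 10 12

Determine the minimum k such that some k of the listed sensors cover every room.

5

Take {B, C, D, G, I}. Their union is {1, 2, 3, 4, 5, 6, 7, 8, 9, 10, 11, 12}, which is all 12 rooms.
No 4 of the 9 sensors cover everything (all 126 combinations miss at least one room), so 5 is optimal.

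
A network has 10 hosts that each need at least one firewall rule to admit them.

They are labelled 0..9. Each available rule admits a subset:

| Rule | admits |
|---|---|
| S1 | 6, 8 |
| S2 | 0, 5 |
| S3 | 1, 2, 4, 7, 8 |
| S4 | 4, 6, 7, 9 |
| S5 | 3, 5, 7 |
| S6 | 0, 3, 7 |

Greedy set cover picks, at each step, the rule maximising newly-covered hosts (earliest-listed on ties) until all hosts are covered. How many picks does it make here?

Greedy: pick S3 (covers 5 new) → pick S2 (covers 2 new) → pick S4 (covers 2 new) → pick S5 (covers 1 new). Total picks: 4.

4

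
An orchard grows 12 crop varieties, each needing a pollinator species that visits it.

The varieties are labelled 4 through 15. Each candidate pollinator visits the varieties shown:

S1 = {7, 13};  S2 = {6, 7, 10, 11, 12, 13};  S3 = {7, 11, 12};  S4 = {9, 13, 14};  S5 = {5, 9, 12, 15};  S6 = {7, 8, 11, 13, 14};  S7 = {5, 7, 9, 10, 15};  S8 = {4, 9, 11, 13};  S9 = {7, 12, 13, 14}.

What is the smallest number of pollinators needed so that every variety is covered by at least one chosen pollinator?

S2 and S6 and S7 and S8 together: S2 ∪ S6 ∪ S7 ∪ S8 = {4, 5, 6, 7, 8, 9, 10, 11, 12, 13, 14, 15} — every variety is covered.
No 3 of the 9 pollinators cover everything (all 84 combinations miss at least one variety), so 4 is optimal.

4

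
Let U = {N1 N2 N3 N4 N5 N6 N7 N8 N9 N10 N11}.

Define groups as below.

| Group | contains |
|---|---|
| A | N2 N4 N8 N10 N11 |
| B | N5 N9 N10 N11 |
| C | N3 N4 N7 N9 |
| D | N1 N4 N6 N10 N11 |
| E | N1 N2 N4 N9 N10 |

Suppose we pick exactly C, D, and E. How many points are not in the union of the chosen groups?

2

Union of C, D, E = {N1, N2, N3, N4, N6, N7, N9, N10, N11}.
Not covered: N5, N8 — 2 points.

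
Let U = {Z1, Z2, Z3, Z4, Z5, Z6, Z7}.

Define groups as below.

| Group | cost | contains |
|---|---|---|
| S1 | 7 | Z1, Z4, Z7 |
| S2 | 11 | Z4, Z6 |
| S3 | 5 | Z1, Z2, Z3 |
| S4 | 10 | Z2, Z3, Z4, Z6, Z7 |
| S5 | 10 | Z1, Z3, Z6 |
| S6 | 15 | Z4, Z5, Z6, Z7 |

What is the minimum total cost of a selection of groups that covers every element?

20

S3, S6 together cover every element (S3 ∪ S6 = {Z1, Z2, Z3, Z4, Z5, Z6, Z7}); total cost 5 + 15 = 20.
The greedy pick S3, S4, S6 costs 30; no covering selection beats 20.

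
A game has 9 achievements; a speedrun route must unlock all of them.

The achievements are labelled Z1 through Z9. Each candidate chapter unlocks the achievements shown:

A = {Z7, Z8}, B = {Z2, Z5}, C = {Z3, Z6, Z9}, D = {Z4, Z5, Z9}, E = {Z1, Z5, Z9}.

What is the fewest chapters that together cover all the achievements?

5

Take {A, B, C, D, E}. Their union is {Z1, Z2, Z3, Z4, Z5, Z6, Z7, Z8, Z9}, which is all 9 achievements.
No 4 of the 5 chapters cover everything (all 5 combinations miss at least one achievement), so 5 is optimal.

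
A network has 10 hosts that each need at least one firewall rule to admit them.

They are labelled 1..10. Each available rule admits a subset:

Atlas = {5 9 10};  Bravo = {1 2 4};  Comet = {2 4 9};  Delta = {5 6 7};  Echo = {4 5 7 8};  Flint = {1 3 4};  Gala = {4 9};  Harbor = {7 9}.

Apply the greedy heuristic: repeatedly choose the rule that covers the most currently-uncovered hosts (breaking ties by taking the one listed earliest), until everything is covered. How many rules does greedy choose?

Greedy: pick Echo (covers 4 new) → pick Atlas (covers 2 new) → pick Bravo (covers 2 new) → pick Delta (covers 1 new) → pick Flint (covers 1 new). Total picks: 5.

5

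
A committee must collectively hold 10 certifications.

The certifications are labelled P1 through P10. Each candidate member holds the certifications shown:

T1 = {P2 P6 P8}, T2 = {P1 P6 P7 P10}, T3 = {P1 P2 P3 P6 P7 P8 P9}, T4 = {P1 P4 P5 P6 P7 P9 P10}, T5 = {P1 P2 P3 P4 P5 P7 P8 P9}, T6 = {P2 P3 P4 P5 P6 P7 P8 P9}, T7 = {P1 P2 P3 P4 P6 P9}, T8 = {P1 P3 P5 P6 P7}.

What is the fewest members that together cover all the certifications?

Take {T4, T6}. Their union is {P1, P2, P3, P4, P5, P6, P7, P8, P9, P10}, which is all 10 certifications.
No single member has all 10 certifications (the largest, T5, has 8), so 2 is optimal.

2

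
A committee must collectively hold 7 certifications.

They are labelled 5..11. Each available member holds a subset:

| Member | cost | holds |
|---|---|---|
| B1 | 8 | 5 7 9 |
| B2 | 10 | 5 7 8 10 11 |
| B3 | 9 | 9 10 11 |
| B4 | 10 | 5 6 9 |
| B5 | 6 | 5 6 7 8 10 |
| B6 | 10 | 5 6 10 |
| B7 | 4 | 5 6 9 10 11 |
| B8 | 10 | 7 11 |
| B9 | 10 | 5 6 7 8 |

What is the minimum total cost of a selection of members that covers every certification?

B5, B7 together cover every certification (B5 ∪ B7 = {5, 6, 7, 8, 9, 10, 11}); total cost 6 + 4 = 10.
No covering selection has total cost below 10.

10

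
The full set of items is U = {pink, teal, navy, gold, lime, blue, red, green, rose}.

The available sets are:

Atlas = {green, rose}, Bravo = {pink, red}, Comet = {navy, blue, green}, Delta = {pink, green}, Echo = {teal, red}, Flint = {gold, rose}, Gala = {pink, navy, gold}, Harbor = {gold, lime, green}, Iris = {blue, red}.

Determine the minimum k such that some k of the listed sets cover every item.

Comet and Echo and Flint and Gala and Harbor together: Comet ∪ Echo ∪ Flint ∪ Gala ∪ Harbor = {pink, teal, navy, gold, lime, blue, red, green, rose} — every item is covered.
No 4 of the 9 sets cover everything (all 126 combinations miss at least one item), so 5 is optimal.

5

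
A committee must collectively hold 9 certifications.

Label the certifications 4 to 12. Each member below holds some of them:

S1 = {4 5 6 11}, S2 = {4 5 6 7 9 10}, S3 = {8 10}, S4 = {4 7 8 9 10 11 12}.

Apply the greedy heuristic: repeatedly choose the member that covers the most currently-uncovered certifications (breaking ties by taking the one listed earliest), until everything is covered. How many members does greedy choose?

2

Greedy: pick S4 (covers 7 new) → pick S1 (covers 2 new). Total picks: 2.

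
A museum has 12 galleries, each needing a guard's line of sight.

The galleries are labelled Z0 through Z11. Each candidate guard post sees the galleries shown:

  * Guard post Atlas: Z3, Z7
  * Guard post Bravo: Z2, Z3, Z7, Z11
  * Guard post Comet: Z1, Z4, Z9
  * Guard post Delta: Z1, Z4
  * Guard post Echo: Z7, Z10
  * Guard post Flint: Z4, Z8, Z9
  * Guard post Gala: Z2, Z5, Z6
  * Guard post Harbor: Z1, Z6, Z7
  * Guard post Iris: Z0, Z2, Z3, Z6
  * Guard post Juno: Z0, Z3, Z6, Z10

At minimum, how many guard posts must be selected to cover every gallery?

5

Bravo and Comet and Flint and Gala and Juno together: Bravo ∪ Comet ∪ Flint ∪ Gala ∪ Juno = {Z0, Z1, Z2, Z3, Z4, Z5, Z6, Z7, Z8, Z9, Z10, Z11} — every gallery is covered.
No 4 of the 10 guard posts cover everything (all 210 combinations miss at least one gallery), so 5 is optimal.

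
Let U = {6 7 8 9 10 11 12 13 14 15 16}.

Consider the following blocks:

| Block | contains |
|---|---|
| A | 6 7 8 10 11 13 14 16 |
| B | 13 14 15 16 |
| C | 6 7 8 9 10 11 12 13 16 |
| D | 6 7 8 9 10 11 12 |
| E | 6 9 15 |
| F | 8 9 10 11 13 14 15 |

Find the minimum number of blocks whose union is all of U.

2

Take {B, C}. Their union is {6, 7, 8, 9, 10, 11, 12, 13, 14, 15, 16}, which is all 11 points.
No single block has all 11 points (the largest, C, has 9), so 2 is optimal.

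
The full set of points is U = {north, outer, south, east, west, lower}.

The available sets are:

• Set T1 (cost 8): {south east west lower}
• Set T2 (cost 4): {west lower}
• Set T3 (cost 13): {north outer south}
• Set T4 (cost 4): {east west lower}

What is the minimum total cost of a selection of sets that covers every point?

17

T3, T4 together cover every point (T3 ∪ T4 = {north, outer, south, east, west, lower}); total cost 13 + 4 = 17.
No covering selection has total cost below 17.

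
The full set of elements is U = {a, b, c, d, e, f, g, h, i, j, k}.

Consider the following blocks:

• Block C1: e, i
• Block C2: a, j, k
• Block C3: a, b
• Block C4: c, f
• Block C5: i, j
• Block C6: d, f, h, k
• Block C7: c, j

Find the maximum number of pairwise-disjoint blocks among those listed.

4

C1, C3, C6, C7 are pairwise disjoint (C1={e,i}; C3={a,b}; C6={d,f,h,k}; C7={c,j}).
Every remaining block overlaps one of these, and no 5 of the listed blocks are pairwise disjoint, so 4 is the maximum.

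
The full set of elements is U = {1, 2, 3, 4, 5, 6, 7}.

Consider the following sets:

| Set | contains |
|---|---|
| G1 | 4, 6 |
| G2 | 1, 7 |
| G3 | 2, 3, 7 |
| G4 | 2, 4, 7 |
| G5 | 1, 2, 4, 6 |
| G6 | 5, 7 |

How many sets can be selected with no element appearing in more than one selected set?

2

G1, G3 are pairwise disjoint (G1={4,6}; G3={2,3,7}).
Every remaining set overlaps one of these, and no 3 of the listed sets are pairwise disjoint, so 2 is the maximum.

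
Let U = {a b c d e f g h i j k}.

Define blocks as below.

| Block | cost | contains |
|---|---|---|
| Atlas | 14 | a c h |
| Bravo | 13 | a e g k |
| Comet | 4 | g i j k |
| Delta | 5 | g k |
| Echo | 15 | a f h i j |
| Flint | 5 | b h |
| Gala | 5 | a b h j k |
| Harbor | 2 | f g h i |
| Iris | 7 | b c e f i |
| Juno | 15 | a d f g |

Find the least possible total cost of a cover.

27

Gala, Iris, Juno together cover every item (Gala ∪ Iris ∪ Juno = {a, b, c, d, e, f, g, h, i, j, k}); total cost 5 + 7 + 15 = 27.
The greedy pick Harbor, Gala, Iris, Juno costs 29; no covering selection beats 27.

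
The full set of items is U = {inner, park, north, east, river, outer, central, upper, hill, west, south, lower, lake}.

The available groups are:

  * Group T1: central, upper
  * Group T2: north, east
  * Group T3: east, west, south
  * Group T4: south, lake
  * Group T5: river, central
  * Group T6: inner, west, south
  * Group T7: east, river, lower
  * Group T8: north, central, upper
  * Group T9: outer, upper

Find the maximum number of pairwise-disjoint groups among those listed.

T2, T4, T5, T9 are pairwise disjoint (T2={north,east}; T4={south,lake}; T5={river,central}; T9={outer,upper}).
Every remaining group overlaps one of these, and no 5 of the listed groups are pairwise disjoint, so 4 is the maximum.

4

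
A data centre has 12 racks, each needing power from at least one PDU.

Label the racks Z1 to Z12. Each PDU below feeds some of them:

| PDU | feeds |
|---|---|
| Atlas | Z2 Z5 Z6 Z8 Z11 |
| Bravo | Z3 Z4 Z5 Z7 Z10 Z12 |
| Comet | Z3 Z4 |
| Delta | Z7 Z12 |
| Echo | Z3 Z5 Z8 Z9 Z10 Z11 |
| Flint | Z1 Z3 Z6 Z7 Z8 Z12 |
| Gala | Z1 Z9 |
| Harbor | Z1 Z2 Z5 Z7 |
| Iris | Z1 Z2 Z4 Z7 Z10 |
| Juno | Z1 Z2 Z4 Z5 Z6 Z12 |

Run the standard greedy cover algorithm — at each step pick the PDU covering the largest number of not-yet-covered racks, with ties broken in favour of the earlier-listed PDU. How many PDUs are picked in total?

Greedy: pick Bravo (covers 6 new) → pick Atlas (covers 4 new) → pick Gala (covers 2 new). Total picks: 3.

3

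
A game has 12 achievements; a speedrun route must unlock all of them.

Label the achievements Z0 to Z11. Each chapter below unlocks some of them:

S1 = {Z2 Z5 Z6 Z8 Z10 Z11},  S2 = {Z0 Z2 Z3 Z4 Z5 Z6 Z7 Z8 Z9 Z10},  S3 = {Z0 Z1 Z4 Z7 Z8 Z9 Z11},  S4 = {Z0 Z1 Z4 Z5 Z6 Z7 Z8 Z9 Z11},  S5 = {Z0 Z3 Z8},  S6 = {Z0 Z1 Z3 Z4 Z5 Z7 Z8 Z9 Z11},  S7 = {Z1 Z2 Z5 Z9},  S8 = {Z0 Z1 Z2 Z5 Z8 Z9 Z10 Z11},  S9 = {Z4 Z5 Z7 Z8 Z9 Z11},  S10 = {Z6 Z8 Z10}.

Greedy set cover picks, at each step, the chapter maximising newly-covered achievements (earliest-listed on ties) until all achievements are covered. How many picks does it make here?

Greedy: pick S2 (covers 10 new) → pick S3 (covers 2 new). Total picks: 2.

2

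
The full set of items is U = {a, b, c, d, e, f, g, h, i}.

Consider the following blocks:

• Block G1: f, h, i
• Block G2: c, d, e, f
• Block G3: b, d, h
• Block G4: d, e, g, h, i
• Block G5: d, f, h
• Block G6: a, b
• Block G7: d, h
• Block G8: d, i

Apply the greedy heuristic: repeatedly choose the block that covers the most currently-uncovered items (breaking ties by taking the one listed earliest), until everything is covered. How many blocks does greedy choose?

Greedy: pick G4 (covers 5 new) → pick G2 (covers 2 new) → pick G6 (covers 2 new). Total picks: 3.

3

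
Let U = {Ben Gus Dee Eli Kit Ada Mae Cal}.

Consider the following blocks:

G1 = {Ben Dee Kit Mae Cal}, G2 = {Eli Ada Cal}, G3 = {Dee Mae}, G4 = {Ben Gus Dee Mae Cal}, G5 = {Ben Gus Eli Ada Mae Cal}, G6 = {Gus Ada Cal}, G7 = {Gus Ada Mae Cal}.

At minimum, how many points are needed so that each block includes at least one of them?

2

H = {Dee, Cal} meets every block (each contains at least one member of H), and |H| = 2.
The blocks G2, G3 are pairwise disjoint, so any hitting set needs a separate point for each — at least 2. Hence 2 is optimal.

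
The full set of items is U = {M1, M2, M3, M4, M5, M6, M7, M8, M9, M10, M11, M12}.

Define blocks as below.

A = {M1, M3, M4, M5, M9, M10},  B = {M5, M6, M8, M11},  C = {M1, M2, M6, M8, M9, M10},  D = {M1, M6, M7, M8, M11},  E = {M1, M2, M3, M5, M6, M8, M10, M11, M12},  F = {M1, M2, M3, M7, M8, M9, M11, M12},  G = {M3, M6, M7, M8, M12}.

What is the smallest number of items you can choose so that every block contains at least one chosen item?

2

H = {M8, M10} meets every block (each contains at least one member of H), and |H| = 2.
No single item lies in every block, so at least 2 are needed and 2 is optimal.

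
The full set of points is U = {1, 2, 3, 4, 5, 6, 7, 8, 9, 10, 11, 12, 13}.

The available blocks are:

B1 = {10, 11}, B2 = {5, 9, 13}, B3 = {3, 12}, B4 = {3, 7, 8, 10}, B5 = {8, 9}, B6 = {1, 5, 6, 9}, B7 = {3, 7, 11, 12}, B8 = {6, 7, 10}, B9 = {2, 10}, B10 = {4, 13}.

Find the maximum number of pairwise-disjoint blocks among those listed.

4

B1, B3, B6, B10 are pairwise disjoint (B1={10,11}; B3={3,12}; B6={1,5,6,9}; B10={4,13}).
Every remaining block overlaps one of these, and no 5 of the listed blocks are pairwise disjoint, so 4 is the maximum.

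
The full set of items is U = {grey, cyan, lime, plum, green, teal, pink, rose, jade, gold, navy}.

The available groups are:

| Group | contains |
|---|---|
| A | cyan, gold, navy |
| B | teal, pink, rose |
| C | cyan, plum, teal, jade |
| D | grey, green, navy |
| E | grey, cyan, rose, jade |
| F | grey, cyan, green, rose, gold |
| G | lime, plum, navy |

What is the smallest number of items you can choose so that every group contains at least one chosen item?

3

Take H = {teal, rose, navy}. Each listed group contains at least one of these, so H is a hitting set of size 3.
No choice of 2 items meets every group, so 3 is the minimum.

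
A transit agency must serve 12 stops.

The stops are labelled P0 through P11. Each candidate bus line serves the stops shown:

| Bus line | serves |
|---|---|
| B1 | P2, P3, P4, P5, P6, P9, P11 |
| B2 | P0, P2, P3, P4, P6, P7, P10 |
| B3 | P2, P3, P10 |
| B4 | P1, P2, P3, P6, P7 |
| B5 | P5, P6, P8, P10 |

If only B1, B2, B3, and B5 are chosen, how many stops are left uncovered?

1

Union of B1, B2, B3, B5 = {P0, P2, P3, P4, P5, P6, P7, P8, P9, P10, P11}.
Not covered: P1 — 1 stop.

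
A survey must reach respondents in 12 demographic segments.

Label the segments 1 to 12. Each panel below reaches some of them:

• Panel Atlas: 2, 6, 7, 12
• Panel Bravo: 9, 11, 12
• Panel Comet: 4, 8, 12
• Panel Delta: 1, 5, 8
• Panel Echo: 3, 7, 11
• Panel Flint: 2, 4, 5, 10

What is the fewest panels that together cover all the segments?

5

Take {Atlas, Bravo, Delta, Echo, Flint}. Their union is {1, 2, 3, 4, 5, 6, 7, 8, 9, 10, 11, 12}, which is all 12 segments.
No 4 of the 6 panels cover everything (all 15 combinations miss at least one segment), so 5 is optimal.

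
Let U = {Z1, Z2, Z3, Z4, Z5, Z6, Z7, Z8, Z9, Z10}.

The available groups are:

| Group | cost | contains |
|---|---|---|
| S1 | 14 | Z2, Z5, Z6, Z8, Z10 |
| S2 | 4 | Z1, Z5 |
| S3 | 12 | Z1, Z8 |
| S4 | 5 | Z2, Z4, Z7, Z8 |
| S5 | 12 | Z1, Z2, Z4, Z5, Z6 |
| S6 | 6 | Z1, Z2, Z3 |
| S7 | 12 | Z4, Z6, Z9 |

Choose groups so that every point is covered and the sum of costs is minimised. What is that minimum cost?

37

S1, S4, S6, S7 together cover every point (S1 ∪ S4 ∪ S6 ∪ S7 = {Z1, Z2, Z3, Z4, Z5, Z6, Z7, Z8, Z9, Z10}); total cost 14 + 5 + 6 + 12 = 37.
The greedy pick S4, S2, S6, S7, S1 costs 41; no covering selection beats 37.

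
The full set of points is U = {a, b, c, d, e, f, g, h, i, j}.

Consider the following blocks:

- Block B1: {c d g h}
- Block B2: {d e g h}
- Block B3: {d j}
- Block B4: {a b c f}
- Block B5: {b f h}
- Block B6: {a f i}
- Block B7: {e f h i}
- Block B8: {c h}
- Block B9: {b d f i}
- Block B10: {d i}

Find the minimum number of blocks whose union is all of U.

Take {B2, B3, B4, B6}. Their union is {a, b, c, d, e, f, g, h, i, j}, which is all 10 points.
No 3 of the 10 blocks cover everything (all 120 combinations miss at least one point), so 4 is optimal.

4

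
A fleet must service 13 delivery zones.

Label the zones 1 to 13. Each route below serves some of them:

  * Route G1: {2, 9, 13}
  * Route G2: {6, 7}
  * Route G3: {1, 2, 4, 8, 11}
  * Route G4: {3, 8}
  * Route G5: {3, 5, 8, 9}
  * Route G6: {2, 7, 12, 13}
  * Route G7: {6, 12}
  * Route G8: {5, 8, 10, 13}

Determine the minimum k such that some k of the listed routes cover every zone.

Take {G2, G3, G5, G6, G8}. Their union is {1, 2, 3, 4, 5, 6, 7, 8, 9, 10, 11, 12, 13}, which is all 13 zones.
No 4 of the 8 routes cover everything (all 70 combinations miss at least one zone), so 5 is optimal.

5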